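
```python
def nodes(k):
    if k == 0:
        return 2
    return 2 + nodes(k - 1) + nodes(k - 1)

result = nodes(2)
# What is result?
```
Call trace (a repeated sub-call is expanded the first time; later identical calls just restate its return value):
nodes(k=2)
  nodes(k=1)
    nodes(k=0)
    -> return 2
    nodes(k=0)
    -> return 2
  -> return 6
  nodes(k=1) -> return 6  (same call as traced above)
-> return 14

Final answer: 14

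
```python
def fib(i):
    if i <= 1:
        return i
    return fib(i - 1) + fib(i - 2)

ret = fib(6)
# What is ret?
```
Call trace (a repeated sub-call is expanded the first time; later identical calls just restate its return value):
fib(i=6)
  fib(i=5)
    fib(i=4)
      fib(i=3)
        fib(i=2)
          fib(i=1)
          -> return 1
          fib(i=0)
          -> return 0
        -> return 1
        fib(i=1)
        -> return 1
      -> return 2
      fib(i=2) -> return 1  (same call as traced above)
    -> return 3
    fib(i=3) -> return 2  (same call as traced above)
  -> return 5
  fib(i=4) -> return 3  (same call as traced above)
-> return 8

Final answer: 8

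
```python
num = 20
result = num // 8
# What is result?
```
Trace:
  num=20
  num=20, result=2

Final answer: 2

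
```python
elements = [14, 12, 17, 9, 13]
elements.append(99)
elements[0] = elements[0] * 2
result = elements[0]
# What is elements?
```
Trace:
  elements=[14, 12, 17, 9, 13]
  elements=[14, 12, 17, 9, 13, 99]
  elements=[28, 12, 17, 9, 13, 99]
  elements=[28, 12, 17, 9, 13, 99], result=28

Final answer: [28, 12, 17, 9, 13, 99]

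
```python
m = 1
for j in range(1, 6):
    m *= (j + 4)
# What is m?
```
Trace:
  m=1
  m=5, j=1
  m=30, j=2
  m=210, j=3
  m=1680, j=4
  m=15120, j=5

Final answer: 15120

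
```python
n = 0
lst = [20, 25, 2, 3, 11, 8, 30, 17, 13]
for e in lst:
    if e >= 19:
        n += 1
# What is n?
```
Trace:
  n=0
  n=1, e=20
  n=2, e=25
  n=2, e=2
  n=2, e=3
  n=2, e=11
  n=2, e=8
  n=3, e=30
  n=3, e=17
  n=3, e=13

Final answer: 3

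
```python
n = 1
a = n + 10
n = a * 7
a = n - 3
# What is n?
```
Trace:
  n=1
  n=1, a=11
  n=77, a=11
  n=77, a=74

Final answer: 77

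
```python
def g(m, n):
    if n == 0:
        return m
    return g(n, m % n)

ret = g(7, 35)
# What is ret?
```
Call trace:
g(m=7, n=35)
  g(m=35, n=7)
    g(m=7, n=0)
    -> return 7
  -> return 7
-> return 7

Final answer: 7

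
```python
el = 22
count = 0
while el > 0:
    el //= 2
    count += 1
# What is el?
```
Trace:
  el=22
  el=22, count=0
  el=11, count=1
  el=5, count=2
  el=2, count=3
  el=1, count=4
  el=0, count=5

Final answer: 0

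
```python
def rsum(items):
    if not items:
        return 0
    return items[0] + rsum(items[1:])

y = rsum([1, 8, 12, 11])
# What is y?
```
Call trace:
rsum(items=[1, 8, 12, 11])
  rsum(items=[8, 12, 11])
    rsum(items=[12, 11])
      rsum(items=[11])
        rsum(items=[])
        -> return 0
      -> return 11
    -> return 23
  -> return 31
-> return 32

Final answer: 32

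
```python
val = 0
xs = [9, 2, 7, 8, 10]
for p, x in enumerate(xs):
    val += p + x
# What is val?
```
Trace:
  val=0
  val=9, p=0, x=9
  val=12, p=1, x=2
  val=21, p=2, x=7
  val=32, p=3, x=8
  val=46, p=4, x=10

Final answer: 46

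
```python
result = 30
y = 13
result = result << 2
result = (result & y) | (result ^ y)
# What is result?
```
Trace:
  result=30
  result=30, y=13
  result=120, y=13
  result=125, y=13

Final answer: 125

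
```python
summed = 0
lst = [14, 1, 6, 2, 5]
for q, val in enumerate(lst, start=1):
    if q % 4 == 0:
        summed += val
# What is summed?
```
Trace:
  summed=0
  summed=0, q=1, val=14
  summed=0, q=2, val=1
  summed=0, q=3, val=6
  summed=2, q=4, val=2
  summed=2, q=5, val=5

Final answer: 2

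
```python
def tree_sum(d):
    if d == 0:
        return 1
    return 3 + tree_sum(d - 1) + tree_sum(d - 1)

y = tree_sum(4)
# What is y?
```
Call trace (a repeated sub-call is expanded the first time; later identical calls just restate its return value):
tree_sum(d=4)
  tree_sum(d=3)
    tree_sum(d=2)
      tree_sum(d=1)
        tree_sum(d=0)
        -> return 1
        tree_sum(d=0)
        -> return 1
      -> return 5
      tree_sum(d=1) -> return 5  (same call as traced above)
    -> return 13
    tree_sum(d=2) -> return 13  (same call as traced above)
  -> return 29
  tree_sum(d=3) -> return 29  (same call as traced above)
-> return 61

Final answer: 61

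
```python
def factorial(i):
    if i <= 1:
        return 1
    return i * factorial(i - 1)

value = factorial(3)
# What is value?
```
Call trace:
factorial(i=3)
  factorial(i=2)
    factorial(i=1)
    -> return 1
  -> return 2
-> return 6

Final answer: 6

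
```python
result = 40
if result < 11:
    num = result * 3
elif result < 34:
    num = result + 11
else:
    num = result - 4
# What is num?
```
Trace:
  result=40
  result=40, num=36

Final answer: 36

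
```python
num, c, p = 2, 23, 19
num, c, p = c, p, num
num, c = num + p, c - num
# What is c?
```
Trace:
  num=2, c=23, p=19
  num=23, c=19, p=2
  num=25, c=-4, p=2

Final answer: -4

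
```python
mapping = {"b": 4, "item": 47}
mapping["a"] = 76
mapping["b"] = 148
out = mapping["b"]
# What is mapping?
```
Trace:
  mapping={'b': 4, 'item': 47}
  mapping={'b': 4, 'item': 47, 'a': 76}
  mapping={'b': 148, 'item': 47, 'a': 76}
  mapping={'b': 148, 'item': 47, 'a': 76}, out=148

Final answer: {'b': 148, 'item': 47, 'a': 76}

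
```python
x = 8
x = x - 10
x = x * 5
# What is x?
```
Trace:
  x=8
  x=-2
  x=-10

Final answer: -10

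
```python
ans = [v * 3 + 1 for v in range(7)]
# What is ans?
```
Trace:
  v=0
  v=1
  v=2
  v=3
  v=4
  v=5
  v=6
  ans=[1, 4, 7, 10, 13, 16, 19]

Final answer: [1, 4, 7, 10, 13, 16, 19]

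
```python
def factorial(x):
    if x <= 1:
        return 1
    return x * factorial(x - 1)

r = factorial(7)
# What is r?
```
Call trace:
factorial(x=7)
  factorial(x=6)
    factorial(x=5)
      factorial(x=4)
        factorial(x=3)
          factorial(x=2)
            factorial(x=1)
            -> return 1
          -> return 2
        -> return 6
      -> return 24
    -> return 120
  -> return 720
-> return 5040

Final answer: 5040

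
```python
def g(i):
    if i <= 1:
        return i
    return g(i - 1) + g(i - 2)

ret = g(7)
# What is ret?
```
Call trace (a repeated sub-call is expanded the first time; later identical calls just restate its return value):
g(i=7)
  g(i=6)
    g(i=5)
      g(i=4)
        g(i=3)
          g(i=2)
            g(i=1)
            -> return 1
            g(i=0)
            -> return 0
          -> return 1
          g(i=1)
          -> return 1
        -> return 2
        g(i=2) -> return 1  (same call as traced above)
      -> return 3
      g(i=3) -> return 2  (same call as traced above)
    -> return 5
    g(i=4) -> return 3  (same call as traced above)
  -> return 8
  g(i=5) -> return 5  (same call as traced above)
-> return 13

Final answer: 13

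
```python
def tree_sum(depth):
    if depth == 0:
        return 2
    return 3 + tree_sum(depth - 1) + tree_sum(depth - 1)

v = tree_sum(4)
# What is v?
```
Call trace (a repeated sub-call is expanded the first time; later identical calls just restate its return value):
tree_sum(depth=4)
  tree_sum(depth=3)
    tree_sum(depth=2)
      tree_sum(depth=1)
        tree_sum(depth=0)
        -> return 2
        tree_sum(depth=0)
        -> return 2
      -> return 7
      tree_sum(depth=1) -> return 7  (same call as traced above)
    -> return 17
    tree_sum(depth=2) -> return 17  (same call as traced above)
  -> return 37
  tree_sum(depth=3) -> return 37  (same call as traced above)
-> return 77

Final answer: 77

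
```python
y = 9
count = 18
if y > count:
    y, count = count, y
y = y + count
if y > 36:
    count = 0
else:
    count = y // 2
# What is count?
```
Trace:
  y=9
  y=9, count=18
  y=9, count=18
  y=27, count=18
  y=27, count=13

Final answer: 13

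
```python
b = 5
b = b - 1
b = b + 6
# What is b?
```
Trace:
  b=5
  b=4
  b=10

Final answer: 10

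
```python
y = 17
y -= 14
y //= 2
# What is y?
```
Trace:
  y=17
  y=3
  y=1

Final answer: 1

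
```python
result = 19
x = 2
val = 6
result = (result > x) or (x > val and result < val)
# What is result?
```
Trace:
  result=19
  result=19, x=2
  result=19, x=2, val=6
  result=True, x=2, val=6

Final answer: True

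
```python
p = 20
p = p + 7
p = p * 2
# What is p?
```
Trace:
  p=20
  p=27
  p=54

Final answer: 54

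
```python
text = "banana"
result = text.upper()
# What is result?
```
Trace:
  text='banana'
  text='banana', result='BANANA'

Final answer: 'BANANA'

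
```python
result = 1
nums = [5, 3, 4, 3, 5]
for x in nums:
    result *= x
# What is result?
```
Trace:
  result=1
  result=5, x=5
  result=15, x=3
  result=60, x=4
  result=180, x=3
  result=900, x=5

Final answer: 900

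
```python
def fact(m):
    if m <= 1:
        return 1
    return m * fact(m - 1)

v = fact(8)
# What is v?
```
Call trace:
fact(m=8)
  fact(m=7)
    fact(m=6)
      fact(m=5)
        fact(m=4)
          fact(m=3)
            fact(m=2)
              fact(m=1)
              -> return 1
            -> return 2
          -> return 6
        -> return 24
      -> return 120
    -> return 720
  -> return 5040
-> return 40320

Final answer: 40320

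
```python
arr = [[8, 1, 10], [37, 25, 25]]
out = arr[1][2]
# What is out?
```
Trace:
  arr=[[8, 1, 10], [37, 25, 25]]
  arr=[[8, 1, 10], [37, 25, 25]], out=25

Final answer: 25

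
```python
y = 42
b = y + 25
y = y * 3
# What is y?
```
Trace:
  y=42
  y=42, b=67
  y=126, b=67

Final answer: 126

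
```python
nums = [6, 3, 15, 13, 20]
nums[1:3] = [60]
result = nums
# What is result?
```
Trace:
  nums=[6, 3, 15, 13, 20]
  nums=[6, 60, 13, 20]
  nums=[6, 60, 13, 20], result=[6, 60, 13, 20]

Final answer: [6, 60, 13, 20]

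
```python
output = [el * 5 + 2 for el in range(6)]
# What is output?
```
Trace:
  el=0
  el=1
  el=2
  el=3
  el=4
  el=5
  output=[2, 7, 12, 17, 22, 27]

Final answer: [2, 7, 12, 17, 22, 27]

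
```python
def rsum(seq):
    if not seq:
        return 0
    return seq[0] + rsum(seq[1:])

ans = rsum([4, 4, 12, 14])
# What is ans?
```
Call trace:
rsum(seq=[4, 4, 12, 14])
  rsum(seq=[4, 12, 14])
    rsum(seq=[12, 14])
      rsum(seq=[14])
        rsum(seq=[])
        -> return 0
      -> return 14
    -> return 26
  -> return 30
-> return 34

Final answer: 34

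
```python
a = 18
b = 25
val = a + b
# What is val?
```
Trace:
  a=18
  a=18, b=25
  a=18, b=25, val=43

Final answer: 43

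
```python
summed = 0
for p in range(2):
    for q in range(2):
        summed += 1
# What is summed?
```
Trace:
  summed=0
  summed=1, p=0, q=0
  summed=2, p=0, q=1
  summed=3, p=1, q=0
  summed=4, p=1, q=1

Final answer: 4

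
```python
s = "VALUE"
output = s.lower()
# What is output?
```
Trace:
  s='VALUE'
  s='VALUE', output='value'

Final answer: 'value'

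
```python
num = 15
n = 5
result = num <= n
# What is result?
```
Trace:
  num=15
  num=15, n=5
  num=15, n=5, result=False

Final answer: False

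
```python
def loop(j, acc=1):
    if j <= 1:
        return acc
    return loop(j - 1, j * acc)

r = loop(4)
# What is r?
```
Call trace:
loop(j=4, acc=1)
  loop(j=3, acc=4)
    loop(j=2, acc=12)
      loop(j=1, acc=24)
      -> return 24
    -> return 24
  -> return 24
-> return 24

Final answer: 24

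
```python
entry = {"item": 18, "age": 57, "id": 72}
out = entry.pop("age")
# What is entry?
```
Trace:
  entry={'item': 18, 'age': 57, 'id': 72}
  entry={'item': 18, 'id': 72}, out=57

Final answer: {'item': 18, 'id': 72}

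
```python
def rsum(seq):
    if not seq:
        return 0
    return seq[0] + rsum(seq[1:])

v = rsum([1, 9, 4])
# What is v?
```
Call trace:
rsum(seq=[1, 9, 4])
  rsum(seq=[9, 4])
    rsum(seq=[4])
      rsum(seq=[])
      -> return 0
    -> return 4
  -> return 13
-> return 14

Final answer: 14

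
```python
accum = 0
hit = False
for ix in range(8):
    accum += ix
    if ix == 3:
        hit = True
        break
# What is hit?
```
Trace:
  accum=0
  accum=0, hit=False
  accum=0, hit=False, ix=0
  accum=1, hit=False, ix=1
  accum=3, hit=False, ix=2
  accum=6, hit=True, ix=3

Final answer: True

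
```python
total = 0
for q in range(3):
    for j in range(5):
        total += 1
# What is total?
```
Trace:
  total=0
  total=1, q=0, j=0
  total=2, q=0, j=1
  total=3, q=0, j=2
  total=4, q=0, j=3
  total=5, q=0, j=4
  total=6, q=1, j=0
  total=7, q=1, j=1
  total=8, q=1, j=2
  total=9, q=1, j=3
  total=10, q=1, j=4
  total=11, q=2, j=0
  total=12, q=2, j=1
  total=13, q=2, j=2
  total=14, q=2, j=3
  total=15, q=2, j=4

Final answer: 15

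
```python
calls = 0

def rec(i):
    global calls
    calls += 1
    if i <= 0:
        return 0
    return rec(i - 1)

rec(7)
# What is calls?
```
Call trace:
rec(i=7)
  rec(i=6)
    rec(i=5)
      rec(i=4)
        rec(i=3)
          rec(i=2)
            rec(i=1)
              rec(i=0)
              -> return 0
            -> return 0
          -> return 0
        -> return 0
      -> return 0
    -> return 0
  -> return 0
-> return 0

calls is incremented once per call. rec is entered once for each i = 7, 6, 5, 4, 3, 2, 1, 0 (the i <= 0 call returns without recursing), i.e. 7 + 1 calls.
calls = 8

Final answer: 8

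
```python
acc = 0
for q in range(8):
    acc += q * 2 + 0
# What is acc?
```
Trace:
  acc=0
  acc=0, q=0
  acc=2, q=1
  acc=6, q=2
  acc=12, q=3
  acc=20, q=4
  acc=30, q=5
  acc=42, q=6
  acc=56, q=7

Final answer: 56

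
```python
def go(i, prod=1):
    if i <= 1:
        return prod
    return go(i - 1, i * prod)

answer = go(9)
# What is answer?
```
Call trace:
go(i=9, prod=1)
  go(i=8, prod=9)
    go(i=7, prod=72)
      go(i=6, prod=504)
        go(i=5, prod=3024)
          go(i=4, prod=15120)
            go(i=3, prod=60480)
              go(i=2, prod=181440)
                go(i=1, prod=362880)
                -> return 362880
              -> return 362880
            -> return 362880
          -> return 362880
        -> return 362880
      -> return 362880
    -> return 362880
  -> return 362880
-> return 362880

Final answer: 362880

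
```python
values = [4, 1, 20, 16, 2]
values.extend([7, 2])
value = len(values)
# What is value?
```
Trace:
  values=[4, 1, 20, 16, 2]
  values=[4, 1, 20, 16, 2, 7, 2]
  values=[4, 1, 20, 16, 2, 7, 2], value=7

Final answer: 7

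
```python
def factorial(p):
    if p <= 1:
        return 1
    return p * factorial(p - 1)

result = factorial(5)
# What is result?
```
Call trace:
factorial(p=5)
  factorial(p=4)
    factorial(p=3)
      factorial(p=2)
        factorial(p=1)
        -> return 1
      -> return 2
    -> return 6
  -> return 24
-> return 120

Final answer: 120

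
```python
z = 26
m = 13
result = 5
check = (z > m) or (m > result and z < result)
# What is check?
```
Trace:
  z=26
  z=26, m=13
  z=26, m=13, result=5
  z=26, m=13, result=5, check=True

Final answer: True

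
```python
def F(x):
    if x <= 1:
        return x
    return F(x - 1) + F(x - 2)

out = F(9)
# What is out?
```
Call trace (a repeated sub-call is expanded the first time; later identical calls just restate its return value):
F(x=9)
  F(x=8)
    F(x=7)
      F(x=6)
        F(x=5)
          F(x=4)
            F(x=3)
              F(x=2)
                F(x=1)
                -> return 1
                F(x=0)
                -> return 0
              -> return 1
              F(x=1)
              -> return 1
            -> return 2
            F(x=2) -> return 1  (same call as traced above)
          -> return 3
          F(x=3) -> return 2  (same call as traced above)
        -> return 5
        F(x=4) -> return 3  (same call as traced above)
      -> return 8
      F(x=5) -> return 5  (same call as traced above)
    -> return 13
    F(x=6) -> return 8  (same call as traced above)
  -> return 21
  F(x=7) -> return 13  (same call as traced above)
-> return 34

Final answer: 34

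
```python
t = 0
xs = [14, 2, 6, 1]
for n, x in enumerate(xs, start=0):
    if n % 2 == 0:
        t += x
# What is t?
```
Trace:
  t=0
  t=14, n=0, x=14
  t=14, n=1, x=2
  t=20, n=2, x=6
  t=20, n=3, x=1

Final answer: 20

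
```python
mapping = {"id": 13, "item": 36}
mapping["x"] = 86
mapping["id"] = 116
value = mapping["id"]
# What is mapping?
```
Trace:
  mapping={'id': 13, 'item': 36}
  mapping={'id': 13, 'item': 36, 'x': 86}
  mapping={'id': 116, 'item': 36, 'x': 86}
  mapping={'id': 116, 'item': 36, 'x': 86}, value=116

Final answer: {'id': 116, 'item': 36, 'x': 86}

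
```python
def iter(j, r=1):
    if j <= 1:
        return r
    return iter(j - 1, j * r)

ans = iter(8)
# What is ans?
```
Call trace:
iter(j=8, r=1)
  iter(j=7, r=8)
    iter(j=6, r=56)
      iter(j=5, r=336)
        iter(j=4, r=1680)
          iter(j=3, r=6720)
            iter(j=2, r=20160)
              iter(j=1, r=40320)
              -> return 40320
            -> return 40320
          -> return 40320
        -> return 40320
      -> return 40320
    -> return 40320
  -> return 40320
-> return 40320

Final answer: 40320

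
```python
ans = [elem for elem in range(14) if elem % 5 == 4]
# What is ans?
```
Trace:
  elem=0
  elem=1
  elem=2
  elem=3
  elem=4
  elem=5
  elem=6
  elem=7
  elem=8
  elem=9
  elem=10
  elem=11
  elem=12
  elem=13
  ans=[4, 9]

Final answer: [4, 9]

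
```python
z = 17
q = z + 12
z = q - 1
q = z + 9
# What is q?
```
Trace:
  z=17
  z=17, q=29
  z=28, q=29
  z=28, q=37

Final answer: 37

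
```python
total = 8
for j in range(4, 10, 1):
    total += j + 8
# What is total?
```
Trace:
  total=8
  total=20, j=4
  total=33, j=5
  total=47, j=6
  total=62, j=7
  total=78, j=8
  total=95, j=9

Final answer: 95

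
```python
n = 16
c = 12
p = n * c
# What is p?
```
Trace:
  n=16
  n=16, c=12
  n=16, c=12, p=192

Final answer: 192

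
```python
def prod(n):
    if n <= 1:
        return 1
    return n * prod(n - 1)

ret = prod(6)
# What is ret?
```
Call trace:
prod(n=6)
  prod(n=5)
    prod(n=4)
      prod(n=3)
        prod(n=2)
          prod(n=1)
          -> return 1
        -> return 2
      -> return 6
    -> return 24
  -> return 120
-> return 720

Final answer: 720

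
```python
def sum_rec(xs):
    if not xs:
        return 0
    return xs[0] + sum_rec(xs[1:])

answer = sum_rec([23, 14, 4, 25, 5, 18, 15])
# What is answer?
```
Call trace:
sum_rec(xs=[23, 14, 4, 25, 5, 18, 15])
  sum_rec(xs=[14, 4, 25, 5, 18, 15])
    sum_rec(xs=[4, 25, 5, 18, 15])
      sum_rec(xs=[25, 5, 18, 15])
        sum_rec(xs=[5, 18, 15])
          sum_rec(xs=[18, 15])
            sum_rec(xs=[15])
              sum_rec(xs=[])
              -> return 0
            -> return 15
          -> return 33
        -> return 38
      -> return 63
    -> return 67
  -> return 81
-> return 104

Final answer: 104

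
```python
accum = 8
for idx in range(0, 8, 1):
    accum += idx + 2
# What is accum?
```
Trace:
  accum=8
  accum=10, idx=0
  accum=13, idx=1
  accum=17, idx=2
  accum=22, idx=3
  accum=28, idx=4
  accum=35, idx=5
  accum=43, idx=6
  accum=52, idx=7

Final answer: 52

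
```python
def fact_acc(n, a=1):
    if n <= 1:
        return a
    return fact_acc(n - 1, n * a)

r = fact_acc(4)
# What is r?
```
Call trace:
fact_acc(n=4, a=1)
  fact_acc(n=3, a=4)
    fact_acc(n=2, a=12)
      fact_acc(n=1, a=24)
      -> return 24
    -> return 24
  -> return 24
-> return 24

Final answer: 24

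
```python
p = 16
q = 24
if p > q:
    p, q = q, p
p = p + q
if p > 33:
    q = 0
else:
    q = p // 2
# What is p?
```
Trace:
  p=16
  p=16, q=24
  p=16, q=24
  p=40, q=24
  p=40, q=0

Final answer: 40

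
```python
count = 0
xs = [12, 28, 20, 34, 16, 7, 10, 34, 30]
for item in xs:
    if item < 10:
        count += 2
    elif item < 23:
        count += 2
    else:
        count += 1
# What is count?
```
Trace:
  count=0
  count=2, item=12
  count=3, item=28
  count=5, item=20
  count=6, item=34
  count=8, item=16
  count=10, item=7
  count=12, item=10
  count=13, item=34
  count=14, item=30

Final answer: 14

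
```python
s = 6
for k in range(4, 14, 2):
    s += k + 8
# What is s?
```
Trace:
  s=6
  s=18, k=4
  s=32, k=6
  s=48, k=8
  s=66, k=10
  s=86, k=12

Final answer: 86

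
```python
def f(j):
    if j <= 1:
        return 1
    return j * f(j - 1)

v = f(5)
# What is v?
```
Call trace:
f(j=5)
  f(j=4)
    f(j=3)
      f(j=2)
        f(j=1)
        -> return 1
      -> return 2
    -> return 6
  -> return 24
-> return 120

Final answer: 120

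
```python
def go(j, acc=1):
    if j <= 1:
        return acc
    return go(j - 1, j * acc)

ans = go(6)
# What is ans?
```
Call trace:
go(j=6, acc=1)
  go(j=5, acc=6)
    go(j=4, acc=30)
      go(j=3, acc=120)
        go(j=2, acc=360)
          go(j=1, acc=720)
          -> return 720
        -> return 720
      -> return 720
    -> return 720
  -> return 720
-> return 720

Final answer: 720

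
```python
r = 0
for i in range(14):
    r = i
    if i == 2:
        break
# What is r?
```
Trace:
  r=0
  r=0, i=0
  r=1, i=1
  r=2, i=2

Final answer: 2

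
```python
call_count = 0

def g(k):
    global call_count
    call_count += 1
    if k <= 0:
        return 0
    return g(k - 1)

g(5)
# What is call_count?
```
Call trace:
g(k=5)
  g(k=4)
    g(k=3)
      g(k=2)
        g(k=1)
          g(k=0)
          -> return 0
        -> return 0
      -> return 0
    -> return 0
  -> return 0
-> return 0

call_count is incremented once per call. g is entered once for each k = 5, 4, 3, 2, 1, 0 (the k <= 0 call returns without recursing), i.e. 5 + 1 calls.
call_count = 6

Final answer: 6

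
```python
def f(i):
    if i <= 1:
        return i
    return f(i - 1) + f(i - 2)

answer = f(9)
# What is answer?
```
Call trace (a repeated sub-call is expanded the first time; later identical calls just restate its return value):
f(i=9)
  f(i=8)
    f(i=7)
      f(i=6)
        f(i=5)
          f(i=4)
            f(i=3)
              f(i=2)
                f(i=1)
                -> return 1
                f(i=0)
                -> return 0
              -> return 1
              f(i=1)
              -> return 1
            -> return 2
            f(i=2) -> return 1  (same call as traced above)
          -> return 3
          f(i=3) -> return 2  (same call as traced above)
        -> return 5
        f(i=4) -> return 3  (same call as traced above)
      -> return 8
      f(i=5) -> return 5  (same call as traced above)
    -> return 13
    f(i=6) -> return 8  (same call as traced above)
  -> return 21
  f(i=7) -> return 13  (same call as traced above)
-> return 34

Final answer: 34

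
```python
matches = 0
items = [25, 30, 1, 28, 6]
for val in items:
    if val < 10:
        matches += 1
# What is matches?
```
Trace:
  matches=0
  matches=0, val=25
  matches=0, val=30
  matches=1, val=1
  matches=1, val=28
  matches=2, val=6

Final answer: 2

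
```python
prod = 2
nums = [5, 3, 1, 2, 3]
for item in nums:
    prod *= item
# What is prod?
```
Trace:
  prod=2
  prod=10, item=5
  prod=30, item=3
  prod=30, item=1
  prod=60, item=2
  prod=180, item=3

Final answer: 180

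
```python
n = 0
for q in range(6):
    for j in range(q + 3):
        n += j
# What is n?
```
Trace:
  n=0
  n=0, q=0, j=0
  n=1, q=0, j=1
  n=3, q=0, j=2
  n=3, q=1, j=0
  n=4, q=1, j=1
  n=6, q=1, j=2
  n=9, q=1, j=3
  n=9, q=2, j=0
  n=10, q=2, j=1
  n=12, q=2, j=2
  n=15, q=2, j=3
  n=19, q=2, j=4
  n=19, q=3, j=0
  n=20, q=3, j=1
  n=22, q=3, j=2
  n=25, q=3, j=3
  n=29, q=3, j=4
  n=34, q=3, j=5
  n=34, q=4, j=0
  n=35, q=4, j=1
  n=37, q=4, j=2
  n=40, q=4, j=3
  n=44, q=4, j=4
  n=49, q=4, j=5
  n=55, q=4, j=6
  n=55, q=5, j=0
  n=56, q=5, j=1
  n=58, q=5, j=2
  n=61, q=5, j=3
  n=65, q=5, j=4
  n=70, q=5, j=5
  n=76, q=5, j=6
  n=83, q=5, j=7

Final answer: 83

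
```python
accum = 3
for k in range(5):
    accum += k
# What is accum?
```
Trace:
  accum=3
  accum=3, k=0
  accum=4, k=1
  accum=6, k=2
  accum=9, k=3
  accum=13, k=4

Final answer: 13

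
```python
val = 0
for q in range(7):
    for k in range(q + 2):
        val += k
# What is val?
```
Trace:
  val=0
  val=0, q=0, k=0
  val=1, q=0, k=1
  val=1, q=1, k=0
  val=2, q=1, k=1
  val=4, q=1, k=2
  val=4, q=2, k=0
  val=5, q=2, k=1
  val=7, q=2, k=2
  val=10, q=2, k=3
  val=10, q=3, k=0
  val=11, q=3, k=1
  val=13, q=3, k=2
  val=16, q=3, k=3
  val=20, q=3, k=4
  val=20, q=4, k=0
  val=21, q=4, k=1
  val=23, q=4, k=2
  val=26, q=4, k=3
  val=30, q=4, k=4
  val=35, q=4, k=5
  val=35, q=5, k=0
  val=36, q=5, k=1
  val=38, q=5, k=2
  val=41, q=5, k=3
  val=45, q=5, k=4
  val=50, q=5, k=5
  val=56, q=5, k=6
  val=56, q=6, k=0
  val=57, q=6, k=1
  val=59, q=6, k=2
  val=62, q=6, k=3
  val=66, q=6, k=4
  val=71, q=6, k=5
  val=77, q=6, k=6
  val=84, q=6, k=7

Final answer: 84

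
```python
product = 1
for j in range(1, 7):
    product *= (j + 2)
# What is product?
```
Trace:
  product=1
  product=3, j=1
  product=12, j=2
  product=60, j=3
  product=360, j=4
  product=2520, j=5
  product=20160, j=6

Final answer: 20160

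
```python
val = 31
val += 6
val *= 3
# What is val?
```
Trace:
  val=31
  val=37
  val=111

Final answer: 111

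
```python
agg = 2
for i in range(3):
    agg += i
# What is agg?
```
Trace:
  agg=2
  agg=2, i=0
  agg=3, i=1
  agg=5, i=2

Final answer: 5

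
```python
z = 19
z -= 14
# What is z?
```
Trace:
  z=19
  z=5

Final answer: 5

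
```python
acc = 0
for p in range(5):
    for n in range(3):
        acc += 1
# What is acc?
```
Trace:
  acc=0
  acc=1, p=0, n=0
  acc=2, p=0, n=1
  acc=3, p=0, n=2
  acc=4, p=1, n=0
  acc=5, p=1, n=1
  acc=6, p=1, n=2
  acc=7, p=2, n=0
  acc=8, p=2, n=1
  acc=9, p=2, n=2
  acc=10, p=3, n=0
  acc=11, p=3, n=1
  acc=12, p=3, n=2
  acc=13, p=4, n=0
  acc=14, p=4, n=1
  acc=15, p=4, n=2

Final answer: 15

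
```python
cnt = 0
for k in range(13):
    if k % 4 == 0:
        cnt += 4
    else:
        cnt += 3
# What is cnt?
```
Trace:
  cnt=0
  cnt=4, k=0
  cnt=7, k=1
  cnt=10, k=2
  cnt=13, k=3
  cnt=17, k=4
  cnt=20, k=5
  cnt=23, k=6
  cnt=26, k=7
  cnt=30, k=8
  cnt=33, k=9
  cnt=36, k=10
  cnt=39, k=11
  cnt=43, k=12

Final answer: 43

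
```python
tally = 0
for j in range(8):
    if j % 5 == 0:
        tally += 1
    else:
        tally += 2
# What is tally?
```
Trace:
  tally=0
  tally=1, j=0
  tally=3, j=1
  tally=5, j=2
  tally=7, j=3
  tally=9, j=4
  tally=10, j=5
  tally=12, j=6
  tally=14, j=7

Final answer: 14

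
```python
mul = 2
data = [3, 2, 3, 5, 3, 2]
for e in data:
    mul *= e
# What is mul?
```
Trace:
  mul=2
  mul=6, e=3
  mul=12, e=2
  mul=36, e=3
  mul=180, e=5
  mul=540, e=3
  mul=1080, e=2

Final answer: 1080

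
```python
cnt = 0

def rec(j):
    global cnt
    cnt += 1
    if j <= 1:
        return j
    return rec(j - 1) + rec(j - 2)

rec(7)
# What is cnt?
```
Call trace (a repeated sub-call is expanded the first time; later identical calls just restate its return value):
rec(j=7)
  rec(j=6)
    rec(j=5)
      rec(j=4)
        rec(j=3)
          rec(j=2)
            rec(j=1)
            -> return 1
            rec(j=0)
            -> return 0
          -> return 1
          rec(j=1)
          -> return 1
        -> return 2
        rec(j=2) -> return 1  (same call as traced above)
      -> return 3
      rec(j=3) -> return 2  (same call as traced above)
    -> return 5
    rec(j=4) -> return 3  (same call as traced above)
  -> return 8
  rec(j=5) -> return 5  (same call as traced above)
-> return 13

cnt is incremented once per call, so count the calls in each subtree. Let C(j) = number of calls made by rec(j).
C(0) = C(1) = 1 (base case, no recursion); C(j) = 1 + C(j - 1) + C(j - 2) otherwise.
C(2) = 1 + C(1) + C(0) = 1 + 1 + 1 = 3
C(3) = 1 + C(2) + C(1) = 1 + 3 + 1 = 5
C(4) = 1 + C(3) + C(2) = 1 + 5 + 3 = 9
C(5) = 1 + C(4) + C(3) = 1 + 9 + 5 = 15
C(6) = 1 + C(5) + C(4) = 1 + 15 + 9 = 25
C(7) = 1 + C(6) + C(5) = 1 + 25 + 15 = 41
cnt = C(7) = 41

Final answer: 41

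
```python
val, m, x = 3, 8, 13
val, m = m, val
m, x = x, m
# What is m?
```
Trace:
  val=3, m=8, x=13
  val=8, m=3, x=13
  val=8, m=13, x=3

Final answer: 13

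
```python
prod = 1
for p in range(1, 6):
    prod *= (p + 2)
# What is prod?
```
Trace:
  prod=1
  prod=3, p=1
  prod=12, p=2
  prod=60, p=3
  prod=360, p=4
  prod=2520, p=5

Final answer: 2520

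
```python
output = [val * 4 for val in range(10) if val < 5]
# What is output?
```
Trace:
  val=0
  val=1
  val=2
  val=3
  val=4
  val=5
  val=6
  val=7
  val=8
  val=9
  output=[0, 4, 8, 12, 16]

Final answer: [0, 4, 8, 12, 16]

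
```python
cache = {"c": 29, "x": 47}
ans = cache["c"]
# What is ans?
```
Trace:
  cache={'c': 29, 'x': 47}
  cache={'c': 29, 'x': 47}, ans=29

Final answer: 29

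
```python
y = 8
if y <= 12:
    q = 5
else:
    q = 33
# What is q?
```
Trace:
  y=8
  y=8, q=5

Final answer: 5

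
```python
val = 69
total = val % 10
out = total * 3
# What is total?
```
Trace:
  val=69
  val=69, total=9
  val=69, total=9, out=27

Final answer: 9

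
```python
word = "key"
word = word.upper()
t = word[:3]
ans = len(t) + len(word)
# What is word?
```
Trace:
  word='key'
  word='KEY'
  word='KEY', t='KEY'
  word='KEY', t='KEY', ans=6

Final answer: 'KEY'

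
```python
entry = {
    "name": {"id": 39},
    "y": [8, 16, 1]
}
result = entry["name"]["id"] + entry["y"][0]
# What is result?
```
Trace:
  entry={'name': {'id': 39}, 'y': [8, 16, 1]}
  entry={'name': {'id': 39}, 'y': [8, 16, 1]}, result=47

Final answer: 47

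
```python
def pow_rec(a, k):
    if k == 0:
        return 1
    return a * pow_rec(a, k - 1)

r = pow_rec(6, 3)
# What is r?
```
Call trace:
pow_rec(a=6, k=3)
  pow_rec(a=6, k=2)
    pow_rec(a=6, k=1)
      pow_rec(a=6, k=0)
      -> return 1
    -> return 6
  -> return 36
-> return 216

Final answer: 216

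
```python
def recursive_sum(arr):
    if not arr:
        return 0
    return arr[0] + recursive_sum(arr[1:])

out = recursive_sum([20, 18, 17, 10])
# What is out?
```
Call trace:
recursive_sum(arr=[20, 18, 17, 10])
  recursive_sum(arr=[18, 17, 10])
    recursive_sum(arr=[17, 10])
      recursive_sum(arr=[10])
        recursive_sum(arr=[])
        -> return 0
      -> return 10
    -> return 27
  -> return 45
-> return 65

Final answer: 65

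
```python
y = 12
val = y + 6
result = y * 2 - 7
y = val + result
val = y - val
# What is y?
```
Trace:
  y=12
  y=12, val=18
  y=12, val=18, result=17
  y=35, val=18, result=17
  y=35, val=17, result=17

Final answer: 35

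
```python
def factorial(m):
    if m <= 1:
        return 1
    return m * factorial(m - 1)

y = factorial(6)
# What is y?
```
Call trace:
factorial(m=6)
  factorial(m=5)
    factorial(m=4)
      factorial(m=3)
        factorial(m=2)
          factorial(m=1)
          -> return 1
        -> return 2
      -> return 6
    -> return 24
  -> return 120
-> return 720

Final answer: 720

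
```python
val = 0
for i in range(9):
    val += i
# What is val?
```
Trace:
  val=0
  val=0, i=0
  val=1, i=1
  val=3, i=2
  val=6, i=3
  val=10, i=4
  val=15, i=5
  val=21, i=6
  val=28, i=7
  val=36, i=8

Final answer: 36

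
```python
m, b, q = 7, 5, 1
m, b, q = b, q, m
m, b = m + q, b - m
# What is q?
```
Trace:
  m=7, b=5, q=1
  m=5, b=1, q=7
  m=12, b=-4, q=7

Final answer: 7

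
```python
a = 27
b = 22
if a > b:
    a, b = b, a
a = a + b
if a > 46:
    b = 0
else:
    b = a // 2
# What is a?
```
Trace:
  a=27
  a=27, b=22
  a=22, b=27
  a=49, b=27
  a=49, b=0

Final answer: 49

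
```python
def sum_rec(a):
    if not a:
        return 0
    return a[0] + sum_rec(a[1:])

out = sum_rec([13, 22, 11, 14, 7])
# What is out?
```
Call trace:
sum_rec(a=[13, 22, 11, 14, 7])
  sum_rec(a=[22, 11, 14, 7])
    sum_rec(a=[11, 14, 7])
      sum_rec(a=[14, 7])
        sum_rec(a=[7])
          sum_rec(a=[])
          -> return 0
        -> return 7
      -> return 21
    -> return 32
  -> return 54
-> return 67

Final answer: 67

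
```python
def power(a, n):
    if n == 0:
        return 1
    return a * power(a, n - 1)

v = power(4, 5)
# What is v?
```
Call trace:
power(a=4, n=5)
  power(a=4, n=4)
    power(a=4, n=3)
      power(a=4, n=2)
        power(a=4, n=1)
          power(a=4, n=0)
          -> return 1
        -> return 4
      -> return 16
    -> return 64
  -> return 256
-> return 1024

Final answer: 1024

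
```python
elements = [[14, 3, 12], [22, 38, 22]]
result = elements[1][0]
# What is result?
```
Trace:
  elements=[[14, 3, 12], [22, 38, 22]]
  elements=[[14, 3, 12], [22, 38, 22]], result=22

Final answer: 22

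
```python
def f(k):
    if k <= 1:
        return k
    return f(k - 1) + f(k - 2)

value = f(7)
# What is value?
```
Call trace (a repeated sub-call is expanded the first time; later identical calls just restate its return value):
f(k=7)
  f(k=6)
    f(k=5)
      f(k=4)
        f(k=3)
          f(k=2)
            f(k=1)
            -> return 1
            f(k=0)
            -> return 0
          -> return 1
          f(k=1)
          -> return 1
        -> return 2
        f(k=2) -> return 1  (same call as traced above)
      -> return 3
      f(k=3) -> return 2  (same call as traced above)
    -> return 5
    f(k=4) -> return 3  (same call as traced above)
  -> return 8
  f(k=5) -> return 5  (same call as traced above)
-> return 13

Final answer: 13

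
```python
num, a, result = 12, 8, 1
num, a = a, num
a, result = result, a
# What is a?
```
Trace:
  num=12, a=8, result=1
  num=8, a=12, result=1
  num=8, a=1, result=12

Final answer: 1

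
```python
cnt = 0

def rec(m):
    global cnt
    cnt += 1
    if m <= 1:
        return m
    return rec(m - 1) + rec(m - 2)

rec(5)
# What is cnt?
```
Call trace (a repeated sub-call is expanded the first time; later identical calls just restate its return value):
rec(m=5)
  rec(m=4)
    rec(m=3)
      rec(m=2)
        rec(m=1)
        -> return 1
        rec(m=0)
        -> return 0
      -> return 1
      rec(m=1)
      -> return 1
    -> return 2
    rec(m=2) -> return 1  (same call as traced above)
  -> return 3
  rec(m=3) -> return 2  (same call as traced above)
-> return 5

cnt is incremented once per call, so count the calls in each subtree. Let C(m) = number of calls made by rec(m).
C(0) = C(1) = 1 (base case, no recursion); C(m) = 1 + C(m - 1) + C(m - 2) otherwise.
C(2) = 1 + C(1) + C(0) = 1 + 1 + 1 = 3
C(3) = 1 + C(2) + C(1) = 1 + 3 + 1 = 5
C(4) = 1 + C(3) + C(2) = 1 + 5 + 3 = 9
C(5) = 1 + C(4) + C(3) = 1 + 9 + 5 = 15
cnt = C(5) = 15

Final answer: 15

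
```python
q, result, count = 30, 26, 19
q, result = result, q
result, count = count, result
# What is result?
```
Trace:
  q=30, result=26, count=19
  q=26, result=30, count=19
  q=26, result=19, count=30

Final answer: 19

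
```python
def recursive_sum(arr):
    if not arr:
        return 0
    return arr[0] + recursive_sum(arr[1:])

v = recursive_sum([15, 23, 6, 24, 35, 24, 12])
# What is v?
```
Call trace:
recursive_sum(arr=[15, 23, 6, 24, 35, 24, 12])
  recursive_sum(arr=[23, 6, 24, 35, 24, 12])
    recursive_sum(arr=[6, 24, 35, 24, 12])
      recursive_sum(arr=[24, 35, 24, 12])
        recursive_sum(arr=[35, 24, 12])
          recursive_sum(arr=[24, 12])
            recursive_sum(arr=[12])
              recursive_sum(arr=[])
              -> return 0
            -> return 12
          -> return 36
        -> return 71
      -> return 95
    -> return 101
  -> return 124
-> return 139

Final answer: 139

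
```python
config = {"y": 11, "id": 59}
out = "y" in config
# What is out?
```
Trace:
  config={'y': 11, 'id': 59}
  config={'y': 11, 'id': 59}, out=True

Final answer: True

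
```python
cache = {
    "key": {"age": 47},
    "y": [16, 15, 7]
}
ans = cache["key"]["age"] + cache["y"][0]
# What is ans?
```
Trace:
  cache={'key': {'age': 47}, 'y': [16, 15, 7]}
  cache={'key': {'age': 47}, 'y': [16, 15, 7]}, ans=63

Final answer: 63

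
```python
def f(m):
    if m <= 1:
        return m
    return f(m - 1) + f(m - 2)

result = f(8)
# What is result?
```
Call trace (a repeated sub-call is expanded the first time; later identical calls just restate its return value):
f(m=8)
  f(m=7)
    f(m=6)
      f(m=5)
        f(m=4)
          f(m=3)
            f(m=2)
              f(m=1)
              -> return 1
              f(m=0)
              -> return 0
            -> return 1
            f(m=1)
            -> return 1
          -> return 2
          f(m=2) -> return 1  (same call as traced above)
        -> return 3
        f(m=3) -> return 2  (same call as traced above)
      -> return 5
      f(m=4) -> return 3  (same call as traced above)
    -> return 8
    f(m=5) -> return 5  (same call as traced above)
  -> return 13
  f(m=6) -> return 8  (same call as traced above)
-> return 21

Final answer: 21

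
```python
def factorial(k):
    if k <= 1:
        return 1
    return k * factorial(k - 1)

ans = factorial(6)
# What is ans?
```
Call trace:
factorial(k=6)
  factorial(k=5)
    factorial(k=4)
      factorial(k=3)
        factorial(k=2)
          factorial(k=1)
          -> return 1
        -> return 2
      -> return 6
    -> return 24
  -> return 120
-> return 720

Final answer: 720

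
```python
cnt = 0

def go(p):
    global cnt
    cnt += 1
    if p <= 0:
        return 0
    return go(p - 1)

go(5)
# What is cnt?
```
Call trace:
go(p=5)
  go(p=4)
    go(p=3)
      go(p=2)
        go(p=1)
          go(p=0)
          -> return 0
        -> return 0
      -> return 0
    -> return 0
  -> return 0
-> return 0

cnt is incremented once per call. go is entered once for each p = 5, 4, 3, 2, 1, 0 (the p <= 0 call returns without recursing), i.e. 5 + 1 calls.
cnt = 6

Final answer: 6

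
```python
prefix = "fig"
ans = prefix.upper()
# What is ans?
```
Trace:
  prefix='fig'
  prefix='fig', ans='FIG'

Final answer: 'FIG'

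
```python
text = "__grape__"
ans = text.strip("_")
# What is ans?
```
Trace:
  text='__grape__'
  text='__grape__', ans='grape'

Final answer: 'grape'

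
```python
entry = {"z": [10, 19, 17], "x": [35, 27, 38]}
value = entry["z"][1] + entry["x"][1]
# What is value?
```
Trace:
  entry={'z': [10, 19, 17], 'x': [35, 27, 38]}
  entry={'z': [10, 19, 17], 'x': [35, 27, 38]}, value=46

Final answer: 46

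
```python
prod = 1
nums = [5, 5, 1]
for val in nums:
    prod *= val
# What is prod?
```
Trace:
  prod=1
  prod=5, val=5
  prod=25, val=5
  prod=25, val=1

Final answer: 25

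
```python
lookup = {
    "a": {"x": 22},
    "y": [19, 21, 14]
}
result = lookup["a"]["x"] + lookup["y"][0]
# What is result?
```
Trace:
  lookup={'a': {'x': 22}, 'y': [19, 21, 14]}
  lookup={'a': {'x': 22}, 'y': [19, 21, 14]}, result=41

Final answer: 41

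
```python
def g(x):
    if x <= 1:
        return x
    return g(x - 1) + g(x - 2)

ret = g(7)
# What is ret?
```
Call trace (a repeated sub-call is expanded the first time; later identical calls just restate its return value):
g(x=7)
  g(x=6)
    g(x=5)
      g(x=4)
        g(x=3)
          g(x=2)
            g(x=1)
            -> return 1
            g(x=0)
            -> return 0
          -> return 1
          g(x=1)
          -> return 1
        -> return 2
        g(x=2) -> return 1  (same call as traced above)
      -> return 3
      g(x=3) -> return 2  (same call as traced above)
    -> return 5
    g(x=4) -> return 3  (same call as traced above)
  -> return 8
  g(x=5) -> return 5  (same call as traced above)
-> return 13

Final answer: 13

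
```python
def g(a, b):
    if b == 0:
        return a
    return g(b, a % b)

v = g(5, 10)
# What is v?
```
Call trace:
g(a=5, b=10)
  g(a=10, b=5)
    g(a=5, b=0)
    -> return 5
  -> return 5
-> return 5

Final answer: 5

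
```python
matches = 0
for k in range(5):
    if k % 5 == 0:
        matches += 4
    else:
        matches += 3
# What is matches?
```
Trace:
  matches=0
  matches=4, k=0
  matches=7, k=1
  matches=10, k=2
  matches=13, k=3
  matches=16, k=4

Final answer: 16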